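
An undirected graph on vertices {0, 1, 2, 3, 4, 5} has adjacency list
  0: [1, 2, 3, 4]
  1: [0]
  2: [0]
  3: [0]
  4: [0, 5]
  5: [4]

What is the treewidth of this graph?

1

A width-1 tree decomposition is:
Bags: B1 = {0, 3}  B2 = {0, 2}  B3 = {0, 4}  B4 = {0, 1}  B5 = {4, 5}
Tree: B1–B2, B1–B3, B1–B4, B3–B5
The largest bag has 2 vertices, giving width 1; this decomposition certifies tw(G) ≤ 1. G has an edge, so its treewidth is at least 1. Hence tw(G) = 1 exactly.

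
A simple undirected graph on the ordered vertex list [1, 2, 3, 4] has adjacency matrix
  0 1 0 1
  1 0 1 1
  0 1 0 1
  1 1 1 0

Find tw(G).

A width-2 tree decomposition is:
Bags: B1 = {2, 3, 4}  B2 = {1, 2, 4}
Tree: B1–B2
The largest bag has 3 vertices, giving width 2; this decomposition certifies tw(G) ≤ 2. On the other hand G contains the 3-clique {1, 2, 4}. A clique must lie in a single bag of any decomposition, so no decomposition can have width below 2. Combining the bounds, tw(G) = 2.

2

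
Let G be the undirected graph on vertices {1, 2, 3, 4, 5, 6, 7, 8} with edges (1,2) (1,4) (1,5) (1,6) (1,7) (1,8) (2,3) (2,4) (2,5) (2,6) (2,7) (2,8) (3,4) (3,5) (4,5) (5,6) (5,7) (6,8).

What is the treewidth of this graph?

A width-3 tree decomposition is:
Bags: B1 = {1, 2, 5, 6}  B2 = {1, 2, 5, 7}  B3 = {1, 2, 6, 8}  B4 = {1, 2, 4, 5}  B5 = {2, 3, 4, 5}
Tree: B1–B2, B1–B3, B2–B4, B4–B5
Every bag has size at most 4, so the width is 4 − 1 = 3 and tw(G) ≤ 3. Conversely, {1, 2, 6, 8} is a clique of size 4, and the vertices of any clique must share a bag in every tree decomposition; so some bag has ≥ 4 vertices and tw(G) ≥ 3. Hence tw(G) = 3 exactly.

3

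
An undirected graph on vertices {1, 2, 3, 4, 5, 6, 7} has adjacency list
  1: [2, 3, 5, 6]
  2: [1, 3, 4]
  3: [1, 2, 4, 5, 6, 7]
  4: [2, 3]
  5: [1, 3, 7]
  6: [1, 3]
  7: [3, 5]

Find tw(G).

A width-2 tree decomposition is:
Bags: B1 = {1, 3, 5}  B2 = {1, 2, 3}  B3 = {1, 3, 6}  B4 = {2, 3, 4}  B5 = {3, 5, 7}
Tree: B1–B2, B2–B3, B2–B4, B1–B5
The largest bag has 3 vertices, giving width 2; this decomposition certifies tw(G) ≤ 2. On the other hand G contains the 3-clique {1, 2, 3}. A clique must lie in a single bag of any decomposition, so no decomposition can have width below 2. Hence tw(G) = 2 exactly.

2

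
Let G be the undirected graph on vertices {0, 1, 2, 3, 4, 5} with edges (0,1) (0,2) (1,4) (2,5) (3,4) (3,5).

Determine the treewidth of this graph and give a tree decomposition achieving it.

The largest bag has 3 vertices, giving width 2; this decomposition certifies tw(G) ≤ 2. The edges 3–5–2–0–1–4–3 form a cycle, so G is not a tree and its treewidth is at least 2. Hence tw(G) = 2 exactly.

Treewidth 2.
One such decomposition:
Bags: B1 = {2, 3, 5}  B2 = {0, 2, 3}  B3 = {0, 1, 3}  B4 = {1, 3, 4}
Tree: B1–B2, B2–B3, B3–B4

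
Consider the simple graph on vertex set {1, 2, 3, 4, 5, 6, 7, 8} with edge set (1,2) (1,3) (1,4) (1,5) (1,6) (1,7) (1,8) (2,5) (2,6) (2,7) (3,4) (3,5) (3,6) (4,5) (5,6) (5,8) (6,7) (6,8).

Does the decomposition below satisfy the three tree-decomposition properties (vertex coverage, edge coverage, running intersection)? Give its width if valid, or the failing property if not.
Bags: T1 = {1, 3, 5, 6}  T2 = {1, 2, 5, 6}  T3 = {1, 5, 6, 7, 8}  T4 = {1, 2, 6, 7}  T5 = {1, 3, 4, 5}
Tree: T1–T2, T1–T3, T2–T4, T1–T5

No — bags containing vertex 7 are not connected in the tree.

A tree decomposition must satisfy three properties: every vertex lies in some bag; for every edge, both endpoints lie together in some bag; and for every vertex, the bags containing it form a connected subtree. Here bags containing vertex 7 are not connected in the tree, so the decomposition is invalid.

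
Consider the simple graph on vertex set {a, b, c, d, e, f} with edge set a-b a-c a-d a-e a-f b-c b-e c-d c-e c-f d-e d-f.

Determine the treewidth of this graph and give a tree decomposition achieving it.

Each bag holds 4 vertices, so the decomposition has width 3, which upper-bounds the treewidth. For the lower bound, the 4 vertices {a, c, d, e} are pairwise adjacent, and any tree decomposition puts a clique entirely inside one bag — forcing width ≥ 3. Therefore the treewidth is 3.

Treewidth 3.
One such decomposition:
Bags: B1 = {a, b, c, e}  B2 = {a, c, d, e}  B3 = {a, c, d, f}
Tree: B1–B2, B2–B3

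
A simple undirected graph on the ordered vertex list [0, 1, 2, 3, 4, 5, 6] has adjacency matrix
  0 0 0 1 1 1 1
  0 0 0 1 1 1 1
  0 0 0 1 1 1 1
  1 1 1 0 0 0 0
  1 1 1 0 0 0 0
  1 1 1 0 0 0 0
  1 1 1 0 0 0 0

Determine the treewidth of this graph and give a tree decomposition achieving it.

Treewidth 3.
One optimal decomposition is:
Bags: B1 = {0, 1, 2, 5}  B2 = {0, 1, 2, 6}  B3 = {0, 1, 2, 3}  B4 = {0, 1, 2, 4}
Tree: B1–B2, B2–B3, B3–B4

Every bag has size at most 4, so the width is 4 − 1 = 3 and tw(G) ≤ 3. For the lower bound: the 4 vertex sets {2,5}, {1,6}, {0}, {3} are disjoint, each induces a connected subgraph, and every pair is joined by at least one edge of G. Contracting each set to a single vertex therefore yields K_{4} as a minor, and since treewidth is minor-monotone, tw(G) ≥ tw(K_{4}) = 3. Hence tw(G) = 3 exactly.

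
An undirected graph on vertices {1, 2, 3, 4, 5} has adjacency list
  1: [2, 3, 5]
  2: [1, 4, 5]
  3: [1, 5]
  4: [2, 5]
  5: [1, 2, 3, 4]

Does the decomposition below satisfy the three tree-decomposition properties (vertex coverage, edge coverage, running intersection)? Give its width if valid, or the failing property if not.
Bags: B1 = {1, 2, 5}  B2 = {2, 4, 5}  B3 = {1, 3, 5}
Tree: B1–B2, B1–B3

Every vertex of G appears in some bag (union = {1, 2, 3, 4, 5}); every edge is covered by a bag; and for each vertex v the set of bags containing v is connected in the bag tree. The decomposition is therefore valid. The largest bag has 3 vertices, so the width is 2.

Yes; width 2.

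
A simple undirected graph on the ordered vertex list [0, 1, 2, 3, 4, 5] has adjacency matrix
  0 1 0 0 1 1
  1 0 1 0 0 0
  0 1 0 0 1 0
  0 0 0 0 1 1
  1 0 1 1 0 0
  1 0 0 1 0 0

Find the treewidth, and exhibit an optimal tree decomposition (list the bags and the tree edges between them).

Treewidth 2.
Bags: B1 = {0, 1, 2}  B2 = {0, 2, 4}  B3 = {0, 4, 5}  B4 = {3, 4, 5}
Tree: B1–B2, B2–B3, B3–B4

Each bag holds 3 vertices, so the decomposition has width 2, which upper-bounds the treewidth. The edges 1–2–4–0–1 form a cycle, so G is not a tree and its treewidth is at least 2. The upper and lower bounds meet at 2, so that is the treewidth.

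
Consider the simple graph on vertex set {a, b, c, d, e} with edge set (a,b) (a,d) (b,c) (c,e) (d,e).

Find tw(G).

2

A width-2 tree decomposition is:
Bags: B1 = {a, d, e}  B2 = {a, c, e}  B3 = {a, b, c}
Tree: B1–B2, B2–B3
Each bag holds 3 vertices, so the decomposition has width 2, which upper-bounds the treewidth. The edges a–d–e–c–b–a form a cycle, so G is not a tree and its treewidth is at least 2. Hence tw(G) = 2 exactly.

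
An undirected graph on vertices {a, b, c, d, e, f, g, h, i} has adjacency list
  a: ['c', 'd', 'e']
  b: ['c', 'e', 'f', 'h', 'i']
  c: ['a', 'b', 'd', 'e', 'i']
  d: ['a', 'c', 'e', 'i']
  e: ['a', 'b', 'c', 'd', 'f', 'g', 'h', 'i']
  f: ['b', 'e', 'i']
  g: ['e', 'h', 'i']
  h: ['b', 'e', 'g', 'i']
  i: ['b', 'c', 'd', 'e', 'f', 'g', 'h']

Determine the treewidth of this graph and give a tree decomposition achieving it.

The largest bag has 4 vertices, giving width 3; this decomposition certifies tw(G) ≤ 3. For the lower bound, the 4 vertices {a, c, d, e} are pairwise adjacent, and any tree decomposition puts a clique entirely inside one bag — forcing width ≥ 3. Therefore the treewidth is 3.

Treewidth 3.
One optimal decomposition is:
Bags: B1 = {c, d, e, i}  B2 = {b, c, e, i}  B3 = {b, e, h, i}  B4 = {b, e, f, i}  B5 = {e, g, h, i}  B6 = {a, c, d, e}
Tree: B1–B2, B2–B3, B3–B4, B3–B5, B1–B6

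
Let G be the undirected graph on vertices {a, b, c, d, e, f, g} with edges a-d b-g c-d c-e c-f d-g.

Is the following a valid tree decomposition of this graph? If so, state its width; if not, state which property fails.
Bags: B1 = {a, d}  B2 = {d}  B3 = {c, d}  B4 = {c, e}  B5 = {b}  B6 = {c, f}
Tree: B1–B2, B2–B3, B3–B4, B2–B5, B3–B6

No — vertex g appears in no bag.

A tree decomposition must satisfy three properties: every vertex lies in some bag; for every edge, both endpoints lie together in some bag; and for every vertex, the bags containing it form a connected subtree. Here vertex g appears in no bag, so the decomposition is invalid.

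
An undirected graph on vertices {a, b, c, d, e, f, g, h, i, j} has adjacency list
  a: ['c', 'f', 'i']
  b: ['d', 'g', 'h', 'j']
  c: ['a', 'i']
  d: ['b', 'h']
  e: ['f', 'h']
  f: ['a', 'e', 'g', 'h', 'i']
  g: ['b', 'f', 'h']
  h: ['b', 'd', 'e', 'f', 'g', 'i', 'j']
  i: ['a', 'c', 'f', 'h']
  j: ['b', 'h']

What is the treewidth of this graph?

2

A width-2 tree decomposition is:
Bags: B1 = {f, h, i}  B2 = {f, g, h}  B3 = {a, f, i}  B4 = {b, g, h}  B5 = {b, d, h}  B6 = {e, f, h}  B7 = {b, h, j}  B8 = {a, c, i}
Tree: B1–B2, B1–B3, B2–B4, B4–B5, B1–B6, B4–B7, B3–B8
The largest bag has 3 vertices, giving width 2; this decomposition certifies tw(G) ≤ 2. For the lower bound, the 3 vertices {b, d, h} are pairwise adjacent, and any tree decomposition puts a clique entirely inside one bag — forcing width ≥ 2. Therefore the treewidth is 2.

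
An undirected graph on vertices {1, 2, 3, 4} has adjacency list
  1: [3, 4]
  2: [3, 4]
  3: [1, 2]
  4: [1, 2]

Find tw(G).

A width-2 tree decomposition is:
Bags: B1 = {1, 2, 3}  B2 = {1, 2, 4}
Tree: B1–B2
Every bag has size at most 3, so the width is 3 − 1 = 2 and tw(G) ≤ 2. For the lower bound, G contains the cycle 2–3–1–4–2, so G is not a forest; only forests have treewidth ≤ 1, hence tw(G) ≥ 2. Therefore the treewidth is 2.

2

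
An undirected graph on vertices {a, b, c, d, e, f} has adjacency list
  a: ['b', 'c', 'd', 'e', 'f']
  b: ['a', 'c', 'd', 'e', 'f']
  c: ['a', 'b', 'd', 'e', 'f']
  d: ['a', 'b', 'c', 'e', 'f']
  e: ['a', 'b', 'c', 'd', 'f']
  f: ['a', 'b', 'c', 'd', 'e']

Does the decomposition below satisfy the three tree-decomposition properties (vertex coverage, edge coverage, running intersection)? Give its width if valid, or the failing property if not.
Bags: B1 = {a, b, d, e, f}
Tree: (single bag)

A tree decomposition must satisfy three properties: every vertex lies in some bag; for every edge, both endpoints lie together in some bag; and for every vertex, the bags containing it form a connected subtree. Here vertex c appears in no bag, so the decomposition is invalid.

No — vertex c appears in no bag.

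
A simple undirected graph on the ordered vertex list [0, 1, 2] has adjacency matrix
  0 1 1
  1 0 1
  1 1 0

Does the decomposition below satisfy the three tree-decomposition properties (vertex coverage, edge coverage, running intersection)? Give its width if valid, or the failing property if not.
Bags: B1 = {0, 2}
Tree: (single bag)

A tree decomposition must satisfy three properties: every vertex lies in some bag; for every edge, both endpoints lie together in some bag; and for every vertex, the bags containing it form a connected subtree. Here vertex 1 appears in no bag, so the decomposition is invalid.

No — vertex 1 appears in no bag.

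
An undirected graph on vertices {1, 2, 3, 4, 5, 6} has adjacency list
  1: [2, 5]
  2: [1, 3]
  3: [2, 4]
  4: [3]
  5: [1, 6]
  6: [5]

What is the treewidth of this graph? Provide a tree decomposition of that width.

Treewidth 1.
One optimal decomposition is:
Bags: B1 = {3, 4}  B2 = {2, 3}  B3 = {1, 2}  B4 = {1, 5}  B5 = {5, 6}
Tree: B1–B2, B2–B3, B3–B4, B4–B5

The largest bag has 2 vertices, giving width 1; this decomposition certifies tw(G) ≤ 1. Since G has at least one edge (e.g. 4–3), it is not an edgeless graph, so tw(G) ≥ 1. Combining the bounds, tw(G) = 1.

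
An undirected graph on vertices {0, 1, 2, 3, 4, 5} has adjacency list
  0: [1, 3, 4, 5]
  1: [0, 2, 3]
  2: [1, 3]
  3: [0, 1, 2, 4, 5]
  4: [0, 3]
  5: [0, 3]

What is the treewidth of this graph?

A width-2 tree decomposition is:
Bags: B1 = {0, 1, 3}  B2 = {0, 3, 5}  B3 = {0, 3, 4}  B4 = {1, 2, 3}
Tree: B1–B2, B1–B3, B1–B4
Every bag has size at most 3, so the width is 3 − 1 = 2 and tw(G) ≤ 2. On the other hand G contains the 3-clique {0, 1, 3}. A clique must lie in a single bag of any decomposition, so no decomposition can have width below 2. The upper and lower bounds meet at 2, so that is the treewidth.

2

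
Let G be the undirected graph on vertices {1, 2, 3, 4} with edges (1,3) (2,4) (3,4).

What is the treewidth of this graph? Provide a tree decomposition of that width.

Every bag has size at most 2, so the width is 2 − 1 = 1 and tw(G) ≤ 1. G has an edge, so its treewidth is at least 1. Hence tw(G) = 1 exactly.

Treewidth 1.
Bags: B1 = {3, 4}  B2 = {1, 3}  B3 = {2, 4}
Tree: B1–B2, B1–B3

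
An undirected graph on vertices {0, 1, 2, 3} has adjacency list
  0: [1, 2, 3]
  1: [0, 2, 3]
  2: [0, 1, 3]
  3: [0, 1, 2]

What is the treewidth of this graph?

A width-3 tree decomposition is:
Bags: B1 = {0, 1, 2, 3}
Tree: (single bag)
A single bag containing all 4 vertices is trivially a valid decomposition of width 3. For the lower bound, the 4 vertices {0, 1, 2, 3} are pairwise adjacent, and any tree decomposition puts a clique entirely inside one bag — forcing width ≥ 3. Hence tw(G) = 3 exactly.

3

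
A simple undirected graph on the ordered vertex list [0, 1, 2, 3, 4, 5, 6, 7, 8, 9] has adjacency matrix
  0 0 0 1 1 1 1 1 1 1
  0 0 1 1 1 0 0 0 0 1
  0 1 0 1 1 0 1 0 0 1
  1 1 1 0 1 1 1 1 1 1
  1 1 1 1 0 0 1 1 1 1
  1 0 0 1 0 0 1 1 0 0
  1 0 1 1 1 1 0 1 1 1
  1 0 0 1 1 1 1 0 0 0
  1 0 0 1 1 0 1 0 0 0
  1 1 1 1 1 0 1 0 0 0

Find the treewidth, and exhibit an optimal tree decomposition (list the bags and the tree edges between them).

Each bag holds 5 vertices, so the decomposition has width 4, which upper-bounds the treewidth. On the other hand G contains the 5-clique {1, 2, 3, 4, 9}. A clique must lie in a single bag of any decomposition, so no decomposition can have width below 4. Hence tw(G) = 4 exactly.

Treewidth 4.
Bags: B1 = {0, 3, 4, 6, 9}  B2 = {0, 3, 4, 6, 7}  B3 = {2, 3, 4, 6, 9}  B4 = {1, 2, 3, 4, 9}  B5 = {0, 3, 5, 6, 7}  B6 = {0, 3, 4, 6, 8}
Tree: B1–B2, B1–B3, B3–B4, B2–B5, B2–B6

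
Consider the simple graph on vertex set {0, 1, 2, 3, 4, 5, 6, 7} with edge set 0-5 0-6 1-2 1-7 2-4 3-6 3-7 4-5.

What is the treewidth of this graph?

A width-2 tree decomposition is:
Bags: B1 = {1, 3, 7}  B2 = {1, 3, 6}  B3 = {0, 1, 6}  B4 = {0, 1, 5}  B5 = {1, 4, 5}  B6 = {1, 2, 4}
Tree: B1–B2, B2–B3, B3–B4, B4–B5, B5–B6
The largest bag has 3 vertices, giving width 2; this decomposition certifies tw(G) ≤ 2. The edges 1–7–3–6–0–5–4–2–1 form a cycle, so G is not a tree and its treewidth is at least 2. Combining the bounds, tw(G) = 2.

2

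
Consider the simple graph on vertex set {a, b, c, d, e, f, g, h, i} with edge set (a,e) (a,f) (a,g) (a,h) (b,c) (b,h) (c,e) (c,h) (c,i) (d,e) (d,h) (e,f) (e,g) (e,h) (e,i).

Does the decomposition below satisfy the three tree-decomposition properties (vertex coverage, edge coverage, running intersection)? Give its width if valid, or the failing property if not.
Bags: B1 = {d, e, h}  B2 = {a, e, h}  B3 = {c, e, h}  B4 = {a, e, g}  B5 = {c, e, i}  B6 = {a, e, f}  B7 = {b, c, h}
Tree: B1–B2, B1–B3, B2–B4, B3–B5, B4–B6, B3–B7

Yes; width 2.

Vertex coverage: the bags together contain {a, b, c, d, e, f, g, h, i}, the full vertex set. Edge coverage: each edge of G has both endpoints in at least one bag. Running intersection: for every vertex, the bags containing it form a connected subtree. All three properties hold, so this is a valid tree decomposition of width max|bag| − 1 = 2, and hence tw(G) ≤ 2.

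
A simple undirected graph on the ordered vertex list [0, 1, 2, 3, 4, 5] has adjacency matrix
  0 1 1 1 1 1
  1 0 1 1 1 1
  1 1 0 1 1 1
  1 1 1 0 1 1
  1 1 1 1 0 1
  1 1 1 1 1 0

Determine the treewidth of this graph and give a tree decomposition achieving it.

With just one bag of size 6, the width is 6 − 1 = 5, so tw(G) ≤ 5. On the other hand G contains the 6-clique {0, 1, 2, 3, 4, 5}. A clique must lie in a single bag of any decomposition, so no decomposition can have width below 5. Combining the bounds, tw(G) = 5.

Treewidth 5.
One optimal decomposition is:
Bags: B1 = {0, 1, 2, 3, 4, 5}
Tree: (single bag)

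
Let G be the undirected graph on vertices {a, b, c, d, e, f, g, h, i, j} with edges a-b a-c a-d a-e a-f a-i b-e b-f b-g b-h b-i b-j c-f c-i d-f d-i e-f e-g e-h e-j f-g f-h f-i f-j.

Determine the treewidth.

A width-3 tree decomposition is:
Bags: B1 = {a, d, f, i}  B2 = {a, b, f, i}  B3 = {a, b, e, f}  B4 = {b, e, f, j}  B5 = {b, e, f, h}  B6 = {a, c, f, i}  B7 = {b, e, f, g}
Tree: B1–B2, B2–B3, B3–B4, B3–B5, B2–B6, B3–B7
Each bag holds 4 vertices, so the decomposition has width 3, which upper-bounds the treewidth. Conversely, {a, d, f, i} is a clique of size 4, and the vertices of any clique must share a bag in every tree decomposition; so some bag has ≥ 4 vertices and tw(G) ≥ 3. Combining the bounds, tw(G) = 3.

3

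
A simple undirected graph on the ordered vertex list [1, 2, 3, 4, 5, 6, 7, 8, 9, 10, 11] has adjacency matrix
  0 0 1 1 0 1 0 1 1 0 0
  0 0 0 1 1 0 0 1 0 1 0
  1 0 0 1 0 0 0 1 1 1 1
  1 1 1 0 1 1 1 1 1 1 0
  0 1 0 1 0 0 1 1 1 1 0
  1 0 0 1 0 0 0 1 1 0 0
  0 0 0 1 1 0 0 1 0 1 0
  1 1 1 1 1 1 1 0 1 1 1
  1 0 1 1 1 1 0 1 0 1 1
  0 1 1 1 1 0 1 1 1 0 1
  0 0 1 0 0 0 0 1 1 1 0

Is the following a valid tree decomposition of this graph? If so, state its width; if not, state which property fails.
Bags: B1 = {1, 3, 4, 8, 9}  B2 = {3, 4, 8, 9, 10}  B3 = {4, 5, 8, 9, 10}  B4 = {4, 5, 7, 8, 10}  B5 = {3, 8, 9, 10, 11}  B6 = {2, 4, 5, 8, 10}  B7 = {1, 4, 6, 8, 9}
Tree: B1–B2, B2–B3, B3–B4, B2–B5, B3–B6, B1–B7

Every vertex of G appears in some bag (union = {1, 2, 3, 4, 5, 6, 7, 8, 9, 10, 11}); every edge is covered by a bag; and for each vertex v the set of bags containing v is connected in the bag tree. The decomposition is therefore valid. The largest bag has 5 vertices, so the width is 4.

Yes; width 4.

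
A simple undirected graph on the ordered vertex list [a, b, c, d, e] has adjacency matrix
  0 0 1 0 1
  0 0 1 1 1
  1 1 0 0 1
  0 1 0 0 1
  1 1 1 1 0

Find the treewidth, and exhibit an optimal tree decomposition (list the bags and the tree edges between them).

Treewidth 2.
One optimal decomposition is:
Bags: B1 = {b, d, e}  B2 = {b, c, e}  B3 = {a, c, e}
Tree: B1–B2, B2–B3

The largest bag has 3 vertices, giving width 2; this decomposition certifies tw(G) ≤ 2. On the other hand G contains the 3-clique {b, d, e}. A clique must lie in a single bag of any decomposition, so no decomposition can have width below 2. Combining the bounds, tw(G) = 2.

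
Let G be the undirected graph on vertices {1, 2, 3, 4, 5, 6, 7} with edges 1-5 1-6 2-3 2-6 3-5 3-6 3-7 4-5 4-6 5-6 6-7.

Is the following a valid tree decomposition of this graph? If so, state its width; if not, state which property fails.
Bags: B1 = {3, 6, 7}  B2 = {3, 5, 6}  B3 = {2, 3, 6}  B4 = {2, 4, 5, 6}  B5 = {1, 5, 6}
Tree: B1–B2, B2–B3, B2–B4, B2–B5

A tree decomposition must satisfy three properties: every vertex lies in some bag; for every edge, both endpoints lie together in some bag; and for every vertex, the bags containing it form a connected subtree. Here bags containing vertex 2 are not connected in the tree, so the decomposition is invalid.

No — bags containing vertex 2 are not connected in the tree.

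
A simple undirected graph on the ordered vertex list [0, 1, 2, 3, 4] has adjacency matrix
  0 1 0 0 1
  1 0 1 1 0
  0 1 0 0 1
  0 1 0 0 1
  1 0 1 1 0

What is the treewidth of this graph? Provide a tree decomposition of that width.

Every bag has size at most 3, so the width is 3 − 1 = 2 and tw(G) ≤ 2. Since 0–4–3–1–0 is a cycle in G, G is not acyclic. Forests are exactly the graphs of treewidth ≤ 1, so tw(G) ≥ 2. The upper and lower bounds meet at 2, so that is the treewidth.

Treewidth 2.
One optimal decomposition is:
Bags: B1 = {0, 1, 4}  B2 = {1, 3, 4}  B3 = {1, 2, 4}
Tree: B1–B2, B2–B3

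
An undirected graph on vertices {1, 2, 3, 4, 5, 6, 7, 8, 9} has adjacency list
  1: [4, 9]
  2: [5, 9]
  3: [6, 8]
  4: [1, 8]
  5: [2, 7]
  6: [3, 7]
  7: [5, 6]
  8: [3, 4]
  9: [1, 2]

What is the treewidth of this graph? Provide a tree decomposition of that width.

Every bag has size at most 3, so the width is 3 − 1 = 2 and tw(G) ≤ 2. The edges 5–2–9–1–4–8–3–6–7–5 form a cycle, so G is not a tree and its treewidth is at least 2. Combining the bounds, tw(G) = 2.

Treewidth 2.
One such decomposition:
Bags: B1 = {2, 5, 9}  B2 = {1, 5, 9}  B3 = {1, 4, 5}  B4 = {4, 5, 8}  B5 = {3, 5, 8}  B6 = {3, 5, 6}  B7 = {5, 6, 7}
Tree: B1–B2, B2–B3, B3–B4, B4–B5, B5–B6, B6–B7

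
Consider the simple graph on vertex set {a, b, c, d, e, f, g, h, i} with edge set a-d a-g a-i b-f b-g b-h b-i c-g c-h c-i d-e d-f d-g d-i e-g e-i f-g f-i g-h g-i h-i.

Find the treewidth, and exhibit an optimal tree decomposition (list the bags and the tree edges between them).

Treewidth 3.
Bags: B1 = {d, e, g, i}  B2 = {d, f, g, i}  B3 = {b, f, g, i}  B4 = {b, g, h, i}  B5 = {c, g, h, i}  B6 = {a, d, g, i}
Tree: B1–B2, B2–B3, B3–B4, B4–B5, B1–B6

Every bag has size at most 4, so the width is 4 − 1 = 3 and tw(G) ≤ 3. For the lower bound, the 4 vertices {d, e, g, i} are pairwise adjacent, and any tree decomposition puts a clique entirely inside one bag — forcing width ≥ 3. The upper and lower bounds meet at 3, so that is the treewidth.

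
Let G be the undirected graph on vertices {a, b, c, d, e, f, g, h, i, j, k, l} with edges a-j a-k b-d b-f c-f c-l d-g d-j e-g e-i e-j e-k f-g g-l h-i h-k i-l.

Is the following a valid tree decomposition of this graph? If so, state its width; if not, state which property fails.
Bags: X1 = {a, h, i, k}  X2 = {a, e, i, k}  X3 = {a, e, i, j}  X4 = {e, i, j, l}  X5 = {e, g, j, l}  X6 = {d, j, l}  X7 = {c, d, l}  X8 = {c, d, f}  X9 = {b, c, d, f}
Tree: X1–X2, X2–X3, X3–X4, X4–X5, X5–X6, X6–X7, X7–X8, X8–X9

A tree decomposition must satisfy three properties: every vertex lies in some bag; for every edge, both endpoints lie together in some bag; and for every vertex, the bags containing it form a connected subtree. Here edge (g,d) lies in no bag, so the decomposition is invalid.

No — edge (g,d) lies in no bag.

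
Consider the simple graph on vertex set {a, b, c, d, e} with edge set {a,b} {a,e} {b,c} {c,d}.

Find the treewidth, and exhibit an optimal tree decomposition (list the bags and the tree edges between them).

Each bag holds 2 vertices, so the decomposition has width 1, which upper-bounds the treewidth. G has an edge, so its treewidth is at least 1. The upper and lower bounds meet at 1, so that is the treewidth.

Treewidth 1.
One such decomposition:
Bags: B1 = {a, e}  B2 = {a, b}  B3 = {b, c}  B4 = {c, d}
Tree: B1–B2, B2–B3, B3–B4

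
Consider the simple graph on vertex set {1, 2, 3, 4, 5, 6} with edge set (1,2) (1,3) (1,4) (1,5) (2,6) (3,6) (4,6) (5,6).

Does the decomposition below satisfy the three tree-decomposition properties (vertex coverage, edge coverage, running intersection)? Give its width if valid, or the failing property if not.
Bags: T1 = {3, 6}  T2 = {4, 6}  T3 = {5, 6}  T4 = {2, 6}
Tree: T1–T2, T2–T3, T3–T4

A tree decomposition must satisfy three properties: every vertex lies in some bag; for every edge, both endpoints lie together in some bag; and for every vertex, the bags containing it form a connected subtree. Here vertex 1 appears in no bag, so the decomposition is invalid.

No — vertex 1 appears in no bag.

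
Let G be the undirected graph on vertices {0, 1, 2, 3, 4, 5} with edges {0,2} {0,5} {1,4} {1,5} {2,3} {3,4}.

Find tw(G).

2

A width-2 tree decomposition is:
Bags: B1 = {1, 3, 4}  B2 = {1, 3, 5}  B3 = {0, 3, 5}  B4 = {0, 2, 3}
Tree: B1–B2, B2–B3, B3–B4
Every bag has size at most 3, so the width is 3 − 1 = 2 and tw(G) ≤ 2. The edges 3–4–1–5–0–2–3 form a cycle, so G is not a tree and its treewidth is at least 2. The upper and lower bounds meet at 2, so that is the treewidth.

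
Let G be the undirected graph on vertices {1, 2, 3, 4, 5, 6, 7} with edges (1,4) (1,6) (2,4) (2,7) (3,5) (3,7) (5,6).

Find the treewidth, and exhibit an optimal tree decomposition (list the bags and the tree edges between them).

Every bag has size at most 3, so the width is 3 − 1 = 2 and tw(G) ≤ 2. For the lower bound, G contains the cycle 2–4–1–6–5–3–7–2, so G is not a forest; only forests have treewidth ≤ 1, hence tw(G) ≥ 2. The upper and lower bounds meet at 2, so that is the treewidth.

Treewidth 2.
One optimal decomposition is:
Bags: B1 = {1, 2, 4}  B2 = {1, 2, 6}  B3 = {2, 5, 6}  B4 = {2, 3, 5}  B5 = {2, 3, 7}
Tree: B1–B2, B2–B3, B3–B4, B4–B5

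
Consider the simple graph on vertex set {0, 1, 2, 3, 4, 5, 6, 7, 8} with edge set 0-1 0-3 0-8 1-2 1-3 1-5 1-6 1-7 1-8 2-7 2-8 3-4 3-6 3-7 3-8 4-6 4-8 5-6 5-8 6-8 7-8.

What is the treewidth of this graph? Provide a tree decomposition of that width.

Each bag holds 4 vertices, so the decomposition has width 3, which upper-bounds the treewidth. For the lower bound, the 4 vertices {1, 2, 7, 8} are pairwise adjacent, and any tree decomposition puts a clique entirely inside one bag — forcing width ≥ 3. Hence tw(G) = 3 exactly.

Treewidth 3.
One optimal decomposition is:
Bags: B1 = {1, 3, 7, 8}  B2 = {1, 3, 6, 8}  B3 = {1, 5, 6, 8}  B4 = {1, 2, 7, 8}  B5 = {0, 1, 3, 8}  B6 = {3, 4, 6, 8}
Tree: B1–B2, B2–B3, B1–B4, B1–B5, B2–B6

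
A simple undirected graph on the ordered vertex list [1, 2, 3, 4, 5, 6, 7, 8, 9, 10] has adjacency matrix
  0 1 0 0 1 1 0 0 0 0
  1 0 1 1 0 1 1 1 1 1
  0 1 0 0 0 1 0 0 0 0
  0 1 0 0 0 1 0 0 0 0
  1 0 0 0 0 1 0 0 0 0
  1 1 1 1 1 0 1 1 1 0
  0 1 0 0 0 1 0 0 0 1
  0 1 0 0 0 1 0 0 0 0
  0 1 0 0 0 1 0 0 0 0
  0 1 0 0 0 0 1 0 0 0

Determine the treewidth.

2

A width-2 tree decomposition is:
Bags: B1 = {2, 6, 7}  B2 = {2, 3, 6}  B3 = {2, 7, 10}  B4 = {1, 2, 6}  B5 = {2, 4, 6}  B6 = {2, 6, 8}  B7 = {2, 6, 9}  B8 = {1, 5, 6}
Tree: B1–B2, B1–B3, B2–B4, B1–B5, B4–B6, B1–B7, B4–B8
Each bag holds 3 vertices, so the decomposition has width 2, which upper-bounds the treewidth. On the other hand G contains the 3-clique {2, 7, 10}. A clique must lie in a single bag of any decomposition, so no decomposition can have width below 2. Therefore the treewidth is 2.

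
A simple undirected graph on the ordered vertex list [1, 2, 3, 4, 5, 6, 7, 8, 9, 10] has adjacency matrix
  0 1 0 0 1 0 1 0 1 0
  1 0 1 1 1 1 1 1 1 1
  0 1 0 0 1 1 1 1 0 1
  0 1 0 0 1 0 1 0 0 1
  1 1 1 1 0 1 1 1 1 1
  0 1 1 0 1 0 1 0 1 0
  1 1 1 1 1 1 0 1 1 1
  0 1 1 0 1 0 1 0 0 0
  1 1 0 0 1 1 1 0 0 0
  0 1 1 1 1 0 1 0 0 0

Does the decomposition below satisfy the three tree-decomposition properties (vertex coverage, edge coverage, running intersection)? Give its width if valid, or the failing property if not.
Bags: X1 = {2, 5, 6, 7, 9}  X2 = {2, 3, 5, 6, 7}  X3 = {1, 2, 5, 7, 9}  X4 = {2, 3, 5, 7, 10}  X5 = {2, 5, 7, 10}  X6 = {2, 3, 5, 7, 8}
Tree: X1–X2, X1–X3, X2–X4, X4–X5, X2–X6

No — vertex 4 appears in no bag.

A tree decomposition must satisfy three properties: every vertex lies in some bag; for every edge, both endpoints lie together in some bag; and for every vertex, the bags containing it form a connected subtree. Here vertex 4 appears in no bag, so the decomposition is invalid.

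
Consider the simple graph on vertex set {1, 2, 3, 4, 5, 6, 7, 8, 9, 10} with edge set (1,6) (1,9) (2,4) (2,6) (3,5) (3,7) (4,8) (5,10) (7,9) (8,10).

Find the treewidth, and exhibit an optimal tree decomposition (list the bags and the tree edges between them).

The largest bag has 3 vertices, giving width 2; this decomposition certifies tw(G) ≤ 2. For the lower bound, G contains the cycle 6–2–4–8–10–5–3–7–9–1–6, so G is not a forest; only forests have treewidth ≤ 1, hence tw(G) ≥ 2. Therefore the treewidth is 2.

Treewidth 2.
One optimal decomposition is:
Bags: B1 = {2, 4, 6}  B2 = {4, 6, 8}  B3 = {6, 8, 10}  B4 = {5, 6, 10}  B5 = {3, 5, 6}  B6 = {3, 6, 7}  B7 = {6, 7, 9}  B8 = {1, 6, 9}
Tree: B1–B2, B2–B3, B3–B4, B4–B5, B5–B6, B6–B7, B7–B8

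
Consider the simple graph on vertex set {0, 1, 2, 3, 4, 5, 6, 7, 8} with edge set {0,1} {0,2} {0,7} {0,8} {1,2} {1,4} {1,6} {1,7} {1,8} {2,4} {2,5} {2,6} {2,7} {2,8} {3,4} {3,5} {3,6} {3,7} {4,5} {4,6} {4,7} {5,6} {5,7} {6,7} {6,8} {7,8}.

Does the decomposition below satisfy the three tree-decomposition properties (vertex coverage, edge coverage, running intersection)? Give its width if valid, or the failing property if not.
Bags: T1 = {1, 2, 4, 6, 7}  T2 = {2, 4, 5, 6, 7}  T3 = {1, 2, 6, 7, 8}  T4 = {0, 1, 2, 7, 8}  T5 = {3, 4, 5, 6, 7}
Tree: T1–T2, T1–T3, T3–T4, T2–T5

Yes; width 4.

Every vertex of G appears in some bag (union = {0, 1, 2, 3, 4, 5, 6, 7, 8}); every edge is covered by a bag; and for each vertex v the set of bags containing v is connected in the bag tree. The decomposition is therefore valid. The largest bag has 5 vertices, so the width is 4.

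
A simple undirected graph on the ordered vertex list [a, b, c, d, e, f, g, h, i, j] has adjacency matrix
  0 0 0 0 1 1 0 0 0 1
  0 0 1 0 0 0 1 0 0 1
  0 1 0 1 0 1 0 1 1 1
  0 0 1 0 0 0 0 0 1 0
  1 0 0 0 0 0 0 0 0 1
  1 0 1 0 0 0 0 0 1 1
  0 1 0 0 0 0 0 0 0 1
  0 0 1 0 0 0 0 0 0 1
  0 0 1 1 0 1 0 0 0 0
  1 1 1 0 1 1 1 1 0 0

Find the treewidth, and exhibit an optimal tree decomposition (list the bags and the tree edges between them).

Treewidth 2.
One such decomposition:
Bags: B1 = {b, c, j}  B2 = {c, f, j}  B3 = {a, f, j}  B4 = {b, g, j}  B5 = {c, f, i}  B6 = {c, d, i}  B7 = {c, h, j}  B8 = {a, e, j}
Tree: B1–B2, B2–B3, B1–B4, B2–B5, B5–B6, B1–B7, B3–B8

Every bag has size at most 3, so the width is 3 − 1 = 2 and tw(G) ≤ 2. Conversely, {c, d, i} is a clique of size 3, and the vertices of any clique must share a bag in every tree decomposition; so some bag has ≥ 3 vertices and tw(G) ≥ 2. The upper and lower bounds meet at 2, so that is the treewidth.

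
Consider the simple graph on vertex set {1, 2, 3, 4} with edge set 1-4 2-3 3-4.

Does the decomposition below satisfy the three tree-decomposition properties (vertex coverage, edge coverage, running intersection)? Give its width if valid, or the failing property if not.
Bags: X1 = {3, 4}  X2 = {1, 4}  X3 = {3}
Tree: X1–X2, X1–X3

No — vertex 2 appears in no bag.

A tree decomposition must satisfy three properties: every vertex lies in some bag; for every edge, both endpoints lie together in some bag; and for every vertex, the bags containing it form a connected subtree. Here vertex 2 appears in no bag, so the decomposition is invalid.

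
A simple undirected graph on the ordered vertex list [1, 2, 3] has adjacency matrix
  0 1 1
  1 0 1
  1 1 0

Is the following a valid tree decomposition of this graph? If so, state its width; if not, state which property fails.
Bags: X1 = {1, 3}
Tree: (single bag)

No — vertex 2 appears in no bag.

A tree decomposition must satisfy three properties: every vertex lies in some bag; for every edge, both endpoints lie together in some bag; and for every vertex, the bags containing it form a connected subtree. Here vertex 2 appears in no bag, so the decomposition is invalid.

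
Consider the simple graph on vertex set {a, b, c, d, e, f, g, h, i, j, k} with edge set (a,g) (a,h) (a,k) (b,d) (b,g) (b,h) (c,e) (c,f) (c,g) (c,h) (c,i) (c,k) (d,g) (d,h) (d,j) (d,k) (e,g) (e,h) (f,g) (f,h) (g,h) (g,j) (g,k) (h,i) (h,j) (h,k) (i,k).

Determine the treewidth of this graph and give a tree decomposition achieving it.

Treewidth 3.
One such decomposition:
Bags: B1 = {c, g, h, k}  B2 = {d, g, h, k}  B3 = {a, g, h, k}  B4 = {d, g, h, j}  B5 = {c, f, g, h}  B6 = {c, h, i, k}  B7 = {c, e, g, h}  B8 = {b, d, g, h}
Tree: B1–B2, B2–B3, B2–B4, B1–B5, B1–B6, B1–B7, B2–B8

The largest bag has 4 vertices, giving width 3; this decomposition certifies tw(G) ≤ 3. On the other hand G contains the 4-clique {d, g, h, j}. A clique must lie in a single bag of any decomposition, so no decomposition can have width below 3. The upper and lower bounds meet at 3, so that is the treewidth.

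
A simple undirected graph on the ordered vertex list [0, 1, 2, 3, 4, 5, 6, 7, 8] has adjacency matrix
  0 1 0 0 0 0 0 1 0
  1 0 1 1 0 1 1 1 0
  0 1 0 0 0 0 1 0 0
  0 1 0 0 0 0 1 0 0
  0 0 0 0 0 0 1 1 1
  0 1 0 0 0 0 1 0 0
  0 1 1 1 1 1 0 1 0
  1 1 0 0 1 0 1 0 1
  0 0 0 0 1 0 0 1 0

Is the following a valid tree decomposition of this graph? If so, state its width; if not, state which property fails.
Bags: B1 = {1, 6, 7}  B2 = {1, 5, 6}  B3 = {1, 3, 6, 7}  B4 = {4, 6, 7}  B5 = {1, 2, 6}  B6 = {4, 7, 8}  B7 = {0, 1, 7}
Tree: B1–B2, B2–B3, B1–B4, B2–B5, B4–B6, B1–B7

A tree decomposition must satisfy three properties: every vertex lies in some bag; for every edge, both endpoints lie together in some bag; and for every vertex, the bags containing it form a connected subtree. Here bags containing vertex 7 are not connected in the tree, so the decomposition is invalid.

No — bags containing vertex 7 are not connected in the tree.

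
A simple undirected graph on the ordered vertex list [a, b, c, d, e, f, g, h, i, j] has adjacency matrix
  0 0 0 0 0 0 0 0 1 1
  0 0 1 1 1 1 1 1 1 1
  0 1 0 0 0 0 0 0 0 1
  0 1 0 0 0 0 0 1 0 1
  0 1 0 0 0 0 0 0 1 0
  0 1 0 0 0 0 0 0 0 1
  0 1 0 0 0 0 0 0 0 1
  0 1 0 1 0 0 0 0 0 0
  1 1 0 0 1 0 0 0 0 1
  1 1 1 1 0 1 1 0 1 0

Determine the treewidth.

2

A width-2 tree decomposition is:
Bags: B1 = {b, e, i}  B2 = {b, i, j}  B3 = {b, f, j}  B4 = {b, d, j}  B5 = {a, i, j}  B6 = {b, c, j}  B7 = {b, g, j}  B8 = {b, d, h}
Tree: B1–B2, B2–B3, B3–B4, B2–B5, B4–B6, B6–B7, B4–B8
Every bag has size at most 3, so the width is 3 − 1 = 2 and tw(G) ≤ 2. Conversely, {a, i, j} is a clique of size 3, and the vertices of any clique must share a bag in every tree decomposition; so some bag has ≥ 3 vertices and tw(G) ≥ 2. The upper and lower bounds meet at 2, so that is the treewidth.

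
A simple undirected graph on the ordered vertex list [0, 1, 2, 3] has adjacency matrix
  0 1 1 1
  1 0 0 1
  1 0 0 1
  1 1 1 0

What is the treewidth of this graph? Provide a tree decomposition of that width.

Treewidth 2.
Bags: B1 = {0, 1, 3}  B2 = {0, 2, 3}
Tree: B1–B2

Each bag holds 3 vertices, so the decomposition has width 2, which upper-bounds the treewidth. On the other hand G contains the 3-clique {0, 1, 3}. A clique must lie in a single bag of any decomposition, so no decomposition can have width below 2. Combining the bounds, tw(G) = 2.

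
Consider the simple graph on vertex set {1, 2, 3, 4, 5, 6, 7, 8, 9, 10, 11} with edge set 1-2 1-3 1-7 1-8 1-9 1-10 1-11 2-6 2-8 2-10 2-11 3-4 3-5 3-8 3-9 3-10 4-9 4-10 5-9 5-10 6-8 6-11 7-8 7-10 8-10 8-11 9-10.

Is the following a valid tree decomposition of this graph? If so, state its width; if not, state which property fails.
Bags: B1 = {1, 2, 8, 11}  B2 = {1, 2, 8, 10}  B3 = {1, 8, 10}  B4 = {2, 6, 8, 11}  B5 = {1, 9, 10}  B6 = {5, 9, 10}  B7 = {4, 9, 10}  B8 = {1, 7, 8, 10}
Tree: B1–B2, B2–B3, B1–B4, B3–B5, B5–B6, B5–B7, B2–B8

No — vertex 3 appears in no bag.

A tree decomposition must satisfy three properties: every vertex lies in some bag; for every edge, both endpoints lie together in some bag; and for every vertex, the bags containing it form a connected subtree. Here vertex 3 appears in no bag, so the decomposition is invalid.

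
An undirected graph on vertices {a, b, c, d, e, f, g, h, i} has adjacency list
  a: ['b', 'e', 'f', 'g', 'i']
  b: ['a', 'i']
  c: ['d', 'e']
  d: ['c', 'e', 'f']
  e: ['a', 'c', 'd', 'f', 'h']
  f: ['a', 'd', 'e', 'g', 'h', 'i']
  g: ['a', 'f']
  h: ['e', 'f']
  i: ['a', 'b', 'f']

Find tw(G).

A width-2 tree decomposition is:
Bags: B1 = {a, e, f}  B2 = {d, e, f}  B3 = {a, f, i}  B4 = {c, d, e}  B5 = {a, f, g}  B6 = {a, b, i}  B7 = {e, f, h}
Tree: B1–B2, B1–B3, B2–B4, B3–B5, B3–B6, B1–B7
The largest bag has 3 vertices, giving width 2; this decomposition certifies tw(G) ≤ 2. For the lower bound, the 3 vertices {c, d, e} are pairwise adjacent, and any tree decomposition puts a clique entirely inside one bag — forcing width ≥ 2. Hence tw(G) = 2 exactly.

2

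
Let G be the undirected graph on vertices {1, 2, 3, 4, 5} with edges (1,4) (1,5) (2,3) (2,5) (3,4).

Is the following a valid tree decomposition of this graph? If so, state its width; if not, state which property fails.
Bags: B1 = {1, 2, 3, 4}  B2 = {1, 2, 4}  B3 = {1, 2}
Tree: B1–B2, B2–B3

No — vertex 5 appears in no bag.

A tree decomposition must satisfy three properties: every vertex lies in some bag; for every edge, both endpoints lie together in some bag; and for every vertex, the bags containing it form a connected subtree. Here vertex 5 appears in no bag, so the decomposition is invalid.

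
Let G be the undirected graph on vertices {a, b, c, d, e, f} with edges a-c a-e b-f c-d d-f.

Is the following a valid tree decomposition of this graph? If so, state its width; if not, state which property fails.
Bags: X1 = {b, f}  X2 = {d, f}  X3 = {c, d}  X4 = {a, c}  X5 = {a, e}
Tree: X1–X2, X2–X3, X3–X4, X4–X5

Yes; width 1.

Checking the three conditions: (i) the bags cover all of {a, b, c, d, e, f}; (ii) for each edge, some bag contains both endpoints; (iii) the bags containing any fixed vertex form a subtree. All hold, so the decomposition is valid with width 2 − 1 = 1.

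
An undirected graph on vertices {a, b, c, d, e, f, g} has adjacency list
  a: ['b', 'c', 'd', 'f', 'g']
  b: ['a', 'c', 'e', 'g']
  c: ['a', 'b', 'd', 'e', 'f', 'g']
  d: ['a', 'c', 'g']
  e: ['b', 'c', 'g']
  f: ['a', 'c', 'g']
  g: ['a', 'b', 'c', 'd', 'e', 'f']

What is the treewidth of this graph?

3

A width-3 tree decomposition is:
Bags: B1 = {b, c, e, g}  B2 = {a, b, c, g}  B3 = {a, c, f, g}  B4 = {a, c, d, g}
Tree: B1–B2, B2–B3, B3–B4
Every bag has size at most 4, so the width is 4 − 1 = 3 and tw(G) ≤ 3. For the lower bound, the 4 vertices {b, c, e, g} are pairwise adjacent, and any tree decomposition puts a clique entirely inside one bag — forcing width ≥ 3. Hence tw(G) = 3 exactly.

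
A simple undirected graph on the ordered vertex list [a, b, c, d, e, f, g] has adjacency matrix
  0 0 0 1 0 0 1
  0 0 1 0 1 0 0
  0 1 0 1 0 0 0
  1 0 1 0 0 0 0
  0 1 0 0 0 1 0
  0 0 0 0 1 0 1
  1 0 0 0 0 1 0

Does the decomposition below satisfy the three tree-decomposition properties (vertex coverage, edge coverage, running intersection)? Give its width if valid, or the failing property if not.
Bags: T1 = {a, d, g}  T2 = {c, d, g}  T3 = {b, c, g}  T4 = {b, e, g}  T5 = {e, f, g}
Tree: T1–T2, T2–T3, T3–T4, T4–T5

Vertex coverage: the bags together contain {a, b, c, d, e, f, g}, the full vertex set. Edge coverage: each edge of G has both endpoints in at least one bag. Running intersection: for every vertex, the bags containing it form a connected subtree. All three properties hold, so this is a valid tree decomposition of width max|bag| − 1 = 2, and hence tw(G) ≤ 2.

Yes; width 2.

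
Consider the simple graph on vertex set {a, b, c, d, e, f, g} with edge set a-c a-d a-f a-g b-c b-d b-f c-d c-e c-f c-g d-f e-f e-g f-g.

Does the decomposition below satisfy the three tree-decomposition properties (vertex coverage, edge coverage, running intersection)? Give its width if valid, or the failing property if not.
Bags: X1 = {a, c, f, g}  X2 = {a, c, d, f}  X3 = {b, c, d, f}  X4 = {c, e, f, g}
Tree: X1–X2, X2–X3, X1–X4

Checking the three conditions: (i) the bags cover all of {a, b, c, d, e, f, g}; (ii) for each edge, some bag contains both endpoints; (iii) the bags containing any fixed vertex form a subtree. All hold, so the decomposition is valid with width 4 − 1 = 3.

Yes; width 3.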